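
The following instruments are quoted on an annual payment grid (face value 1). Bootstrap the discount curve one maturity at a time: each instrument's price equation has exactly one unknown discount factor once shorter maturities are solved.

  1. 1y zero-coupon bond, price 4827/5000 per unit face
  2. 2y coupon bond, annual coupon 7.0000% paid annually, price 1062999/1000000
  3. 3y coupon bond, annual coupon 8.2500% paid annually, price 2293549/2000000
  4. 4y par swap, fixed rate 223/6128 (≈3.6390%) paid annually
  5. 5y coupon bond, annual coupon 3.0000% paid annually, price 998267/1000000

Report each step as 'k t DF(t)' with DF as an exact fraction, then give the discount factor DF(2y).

step 1 [1y] zero: DF = P = 4827/5000 ≈ 0.965400
step 2 [2y] bond c/1=7/100: DF=(1062999/1000000 − 7/100·(0.965400))/(1+7/100) = 9303/10000 ≈ 0.930300
step 3 [3y] bond c/1=33/400: DF=(2293549/2000000 − 33/400·(0.965400+0.930300))/(1+33/400) = 9149/10000 ≈ 0.914900
step 4 [4y] swap r/1=223/6128: DF=(1 − 223/6128·(0.965400+0.930300+0.914900))/(1+223/6128) = 4331/5000 ≈ 0.866200
step 5 [5y] bond c/1=3/100: DF=(998267/1000000 − 3/100·(0.965400+0.930300+0.914900+0.866200))/(1+3/100) = 8621/10000 ≈ 0.862100

1 1 4827/5000
2 2 9303/10000
3 3 9149/10000
4 4 4331/5000
5 5 8621/10000
DF(2y) = 9303/10000 ≈ 0.930300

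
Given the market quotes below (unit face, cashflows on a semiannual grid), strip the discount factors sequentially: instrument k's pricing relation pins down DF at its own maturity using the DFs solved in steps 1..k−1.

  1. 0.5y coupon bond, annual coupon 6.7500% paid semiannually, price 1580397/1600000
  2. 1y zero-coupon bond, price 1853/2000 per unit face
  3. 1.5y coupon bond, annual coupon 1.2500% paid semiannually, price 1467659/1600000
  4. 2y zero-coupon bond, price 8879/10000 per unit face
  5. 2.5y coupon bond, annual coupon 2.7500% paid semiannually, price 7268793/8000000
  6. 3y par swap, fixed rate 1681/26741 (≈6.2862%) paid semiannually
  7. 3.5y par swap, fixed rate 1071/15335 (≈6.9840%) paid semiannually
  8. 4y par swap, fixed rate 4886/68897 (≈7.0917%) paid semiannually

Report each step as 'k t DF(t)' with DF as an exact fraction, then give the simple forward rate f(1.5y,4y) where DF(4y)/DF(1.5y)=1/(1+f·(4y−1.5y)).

1 1/2 1911/2000
2 1 1853/2000
3 3/2 8999/10000
4 2 8879/10000
5 5/2 1693/2000
6 3 8319/10000
7 7/2 3929/5000
8 4 7557/10000
f(1.5y,4y) = ((8999/10000)/(7557/10000) − 1)/(5/2) = 2884/37785 ≈ 7.6327%

step 1 [0.5y] bond c/2=27/800: DF=(1580397/1600000 − 27/800·(0))/(1+27/800) = 1911/2000 ≈ 0.955500
step 2 [1y] zero: DF = P = 1853/2000 ≈ 0.926500
step 3 [1.5y] bond c/2=1/160: DF=(1467659/1600000 − 1/160·(0.955500+0.926500))/(1+1/160) = 8999/10000 ≈ 0.899900
step 4 [2y] zero: DF = P = 8879/10000 ≈ 0.887900
step 5 [2.5y] bond c/2=11/800: DF=(7268793/8000000 − 11/800·(0.955500+0.926500+0.899900+0.887900))/(1+11/800) = 1693/2000 ≈ 0.846500
step 6 [3y] swap r/2=1681/53482: DF=(1 − 1681/53482·(0.955500+0.926500+0.899900+0.887900+0.846500))/(1+1681/53482) = 8319/10000 ≈ 0.831900
step 7 [3.5y] swap r/2=1071/30670: DF=(1 − 1071/30670·(0.955500+0.926500+0.899900+0.887900+0.846500+0.831900))/(1+1071/30670) = 3929/5000 ≈ 0.785800
step 8 [4y] swap r/2=2443/68897: DF=(1 − 2443/68897·(0.955500+0.926500+0.899900+0.887900+0.846500+0.831900+0.785800))/(1+2443/68897) = 7557/10000 ≈ 0.755700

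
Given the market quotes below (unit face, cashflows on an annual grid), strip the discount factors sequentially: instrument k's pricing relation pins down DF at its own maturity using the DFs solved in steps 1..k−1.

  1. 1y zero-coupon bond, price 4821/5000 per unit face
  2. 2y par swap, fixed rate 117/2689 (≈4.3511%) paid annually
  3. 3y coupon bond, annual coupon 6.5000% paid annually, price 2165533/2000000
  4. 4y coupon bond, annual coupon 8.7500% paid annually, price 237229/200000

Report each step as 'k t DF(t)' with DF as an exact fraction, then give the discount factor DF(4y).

step 1 [1y] zero: DF = P = 4821/5000 ≈ 0.964200
step 2 [2y] swap r/1=117/2689: DF=(1 − 117/2689·(0.964200))/(1+117/2689) = 9181/10000 ≈ 0.918100
step 3 [3y] bond c/1=13/200: DF=(2165533/2000000 − 13/200·(0.964200+0.918100))/(1+13/200) = 4509/5000 ≈ 0.901800
step 4 [4y] bond c/1=7/80: DF=(237229/200000 − 7/80·(0.964200+0.918100+0.901800))/(1+7/80) = 8667/10000 ≈ 0.866700

1 1 4821/5000
2 2 9181/10000
3 3 4509/5000
4 4 8667/10000
DF(4y) = 8667/10000 ≈ 0.866700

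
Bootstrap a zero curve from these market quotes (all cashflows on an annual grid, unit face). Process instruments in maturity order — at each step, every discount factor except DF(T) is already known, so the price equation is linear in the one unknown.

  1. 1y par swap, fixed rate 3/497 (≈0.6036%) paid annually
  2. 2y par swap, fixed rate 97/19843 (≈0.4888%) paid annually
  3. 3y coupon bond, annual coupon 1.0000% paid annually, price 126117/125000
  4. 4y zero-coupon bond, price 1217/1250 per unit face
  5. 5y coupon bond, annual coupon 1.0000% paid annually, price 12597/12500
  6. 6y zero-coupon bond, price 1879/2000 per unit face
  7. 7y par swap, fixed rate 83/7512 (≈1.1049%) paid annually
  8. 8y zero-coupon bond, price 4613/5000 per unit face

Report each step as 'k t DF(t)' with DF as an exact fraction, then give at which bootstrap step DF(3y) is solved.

step 1 [1y] swap r/1=3/497: DF=(1 − 3/497·(0))/(1+3/497) = 497/500 ≈ 0.994000
step 2 [2y] swap r/1=97/19843: DF=(1 − 97/19843·(0.994000))/(1+97/19843) = 9903/10000 ≈ 0.990300
step 3 [3y] bond c/1=1/100: DF=(126117/125000 − 1/100·(0.994000+0.990300))/(1+1/100) = 9793/10000 ≈ 0.979300
step 4 [4y] zero: DF = P = 1217/1250 ≈ 0.973600
step 5 [5y] bond c/1=1/100: DF=(12597/12500 − 1/100·(0.994000+0.990300+0.979300+0.973600))/(1+1/100) = 2397/2500 ≈ 0.958800
step 6 [6y] zero: DF = P = 1879/2000 ≈ 0.939500
step 7 [7y] swap r/1=83/7512: DF=(1 − 83/7512·(0.994000+0.990300+0.979300+0.973600+0.958800+0.939500))/(1+83/7512) = 9253/10000 ≈ 0.925300
step 8 [8y] zero: DF = P = 4613/5000 ≈ 0.922600

1 1 497/500
2 2 9903/10000
3 3 9793/10000
4 4 1217/1250
5 5 2397/2500
6 6 1879/2000
7 7 9253/10000
8 8 4613/5000
DF(3y) is solved at step 3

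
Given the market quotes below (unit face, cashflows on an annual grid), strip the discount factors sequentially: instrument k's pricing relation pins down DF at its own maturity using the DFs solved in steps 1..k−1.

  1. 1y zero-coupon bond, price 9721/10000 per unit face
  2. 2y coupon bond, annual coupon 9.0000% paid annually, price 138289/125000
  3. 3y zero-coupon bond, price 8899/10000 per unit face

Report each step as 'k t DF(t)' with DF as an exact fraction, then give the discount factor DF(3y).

step 1 [1y] zero: DF = P = 9721/10000 ≈ 0.972100
step 2 [2y] bond c/1=9/100: DF=(138289/125000 − 9/100·(0.972100))/(1+9/100) = 9347/10000 ≈ 0.934700
step 3 [3y] zero: DF = P = 8899/10000 ≈ 0.889900

1 1 9721/10000
2 2 9347/10000
3 3 8899/10000
DF(3y) = 8899/10000 ≈ 0.889900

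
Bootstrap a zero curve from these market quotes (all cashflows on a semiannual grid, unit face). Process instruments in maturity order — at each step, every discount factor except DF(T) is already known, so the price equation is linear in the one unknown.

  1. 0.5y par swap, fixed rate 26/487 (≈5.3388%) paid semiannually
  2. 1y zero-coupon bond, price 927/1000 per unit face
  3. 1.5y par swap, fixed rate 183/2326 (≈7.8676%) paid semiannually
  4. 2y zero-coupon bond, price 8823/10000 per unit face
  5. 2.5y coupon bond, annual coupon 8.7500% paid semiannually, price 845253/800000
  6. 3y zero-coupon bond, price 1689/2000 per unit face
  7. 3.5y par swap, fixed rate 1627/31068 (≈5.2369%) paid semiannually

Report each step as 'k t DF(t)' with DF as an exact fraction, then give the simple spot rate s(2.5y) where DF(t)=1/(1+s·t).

1 1/2 487/500
2 1 927/1000
3 3/2 4451/5000
4 2 8823/10000
5 5/2 8583/10000
6 3 1689/2000
7 7/2 8373/10000
s(2.5y) = (1/(8583/10000) − 1)/(5/2) = 2834/42915 ≈ 6.6038%

step 1 [0.5y] swap r/2=13/487: DF=(1 − 13/487·(0))/(1+13/487) = 487/500 ≈ 0.974000
step 2 [1y] zero: DF = P = 927/1000 ≈ 0.927000
step 3 [1.5y] swap r/2=183/4652: DF=(1 − 183/4652·(0.974000+0.927000))/(1+183/4652) = 4451/5000 ≈ 0.890200
step 4 [2y] zero: DF = P = 8823/10000 ≈ 0.882300
step 5 [2.5y] bond c/2=7/160: DF=(845253/800000 − 7/160·(0.974000+0.927000+0.890200+0.882300))/(1+7/160) = 8583/10000 ≈ 0.858300
step 6 [3y] zero: DF = P = 1689/2000 ≈ 0.844500
step 7 [3.5y] swap r/2=1627/62136: DF=(1 − 1627/62136·(0.974000+0.927000+0.890200+0.882300+0.858300+0.844500))/(1+1627/62136) = 8373/10000 ≈ 0.837300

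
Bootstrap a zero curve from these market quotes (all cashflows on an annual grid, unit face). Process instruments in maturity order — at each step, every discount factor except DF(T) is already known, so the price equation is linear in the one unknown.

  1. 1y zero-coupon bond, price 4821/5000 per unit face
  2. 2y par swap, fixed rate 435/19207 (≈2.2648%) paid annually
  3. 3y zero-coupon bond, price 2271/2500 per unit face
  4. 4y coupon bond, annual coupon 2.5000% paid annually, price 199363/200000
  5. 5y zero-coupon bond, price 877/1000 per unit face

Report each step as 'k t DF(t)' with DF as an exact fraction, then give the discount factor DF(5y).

1 1 4821/5000
2 2 1913/2000
3 3 2271/2500
4 4 1807/2000
5 5 877/1000
DF(5y) = 877/1000 ≈ 0.877000

step 1 [1y] zero: DF = P = 4821/5000 ≈ 0.964200
step 2 [2y] swap r/1=435/19207: DF=(1 − 435/19207·(0.964200))/(1+435/19207) = 1913/2000 ≈ 0.956500
step 3 [3y] zero: DF = P = 2271/2500 ≈ 0.908400
step 4 [4y] bond c/1=1/40: DF=(199363/200000 − 1/40·(0.964200+0.956500+0.908400))/(1+1/40) = 1807/2000 ≈ 0.903500
step 5 [5y] zero: DF = P = 877/1000 ≈ 0.877000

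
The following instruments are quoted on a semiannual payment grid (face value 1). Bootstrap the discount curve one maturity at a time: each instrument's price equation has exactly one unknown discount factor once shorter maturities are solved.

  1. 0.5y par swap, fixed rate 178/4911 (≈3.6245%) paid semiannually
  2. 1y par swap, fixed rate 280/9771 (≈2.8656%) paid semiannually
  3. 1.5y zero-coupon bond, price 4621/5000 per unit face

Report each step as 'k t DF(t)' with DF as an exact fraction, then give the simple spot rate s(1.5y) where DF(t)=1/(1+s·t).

step 1 [0.5y] swap r/2=89/4911: DF=(1 − 89/4911·(0))/(1+89/4911) = 4911/5000 ≈ 0.982200
step 2 [1y] swap r/2=140/9771: DF=(1 − 140/9771·(0.982200))/(1+140/9771) = 243/250 ≈ 0.972000
step 3 [1.5y] zero: DF = P = 4621/5000 ≈ 0.924200

1 1/2 4911/5000
2 1 243/250
3 3/2 4621/5000
s(1.5y) = (1/(4621/5000) − 1)/(3/2) = 758/13863 ≈ 5.4678%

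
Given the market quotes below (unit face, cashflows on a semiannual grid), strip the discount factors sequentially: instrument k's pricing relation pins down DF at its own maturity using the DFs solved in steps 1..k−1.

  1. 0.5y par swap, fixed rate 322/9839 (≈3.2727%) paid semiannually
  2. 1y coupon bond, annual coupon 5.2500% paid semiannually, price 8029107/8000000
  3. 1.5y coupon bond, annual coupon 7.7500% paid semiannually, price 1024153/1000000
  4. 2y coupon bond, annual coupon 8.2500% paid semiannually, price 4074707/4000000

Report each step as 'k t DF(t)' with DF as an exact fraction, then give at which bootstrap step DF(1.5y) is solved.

1 1/2 9839/10000
2 1 1191/1250
3 3/2 9137/10000
4 2 4327/5000
DF(1.5y) is solved at step 3

step 1 [0.5y] swap r/2=161/9839: DF=(1 − 161/9839·(0))/(1+161/9839) = 9839/10000 ≈ 0.983900
step 2 [1y] bond c/2=21/800: DF=(8029107/8000000 − 21/800·(0.983900))/(1+21/800) = 1191/1250 ≈ 0.952800
step 3 [1.5y] bond c/2=31/800: DF=(1024153/1000000 − 31/800·(0.983900+0.952800))/(1+31/800) = 9137/10000 ≈ 0.913700
step 4 [2y] bond c/2=33/800: DF=(4074707/4000000 − 33/800·(0.983900+0.952800+0.913700))/(1+33/800) = 4327/5000 ≈ 0.865400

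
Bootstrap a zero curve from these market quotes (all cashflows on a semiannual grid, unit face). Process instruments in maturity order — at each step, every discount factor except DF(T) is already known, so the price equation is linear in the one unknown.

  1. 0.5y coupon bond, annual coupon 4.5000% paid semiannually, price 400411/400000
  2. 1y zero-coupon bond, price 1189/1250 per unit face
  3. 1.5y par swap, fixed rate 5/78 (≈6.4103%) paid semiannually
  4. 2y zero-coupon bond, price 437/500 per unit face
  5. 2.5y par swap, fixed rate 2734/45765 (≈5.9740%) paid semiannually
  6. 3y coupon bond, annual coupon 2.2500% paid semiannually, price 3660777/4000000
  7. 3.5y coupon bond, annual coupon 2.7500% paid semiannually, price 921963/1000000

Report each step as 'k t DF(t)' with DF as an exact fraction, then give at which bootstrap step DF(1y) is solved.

step 1 [0.5y] bond c/2=9/400: DF=(400411/400000 − 9/400·(0))/(1+9/400) = 979/1000 ≈ 0.979000
step 2 [1y] zero: DF = P = 1189/1250 ≈ 0.951200
step 3 [1.5y] swap r/2=5/156: DF=(1 − 5/156·(0.979000+0.951200))/(1+5/156) = 909/1000 ≈ 0.909000
step 4 [2y] zero: DF = P = 437/500 ≈ 0.874000
step 5 [2.5y] swap r/2=1367/45765: DF=(1 − 1367/45765·(0.979000+0.951200+0.909000+0.874000))/(1+1367/45765) = 8633/10000 ≈ 0.863300
step 6 [3y] bond c/2=9/800: DF=(3660777/4000000 − 9/800·(0.979000+0.951200+0.909000+0.874000+0.863300))/(1+9/800) = 8541/10000 ≈ 0.854100
step 7 [3.5y] bond c/2=11/800: DF=(921963/1000000 − 11/800·(0.979000+0.951200+0.909000+0.874000+0.863300+0.854100))/(1+11/800) = 4179/5000 ≈ 0.835800

1 1/2 979/1000
2 1 1189/1250
3 3/2 909/1000
4 2 437/500
5 5/2 8633/10000
6 3 8541/10000
7 7/2 4179/5000
DF(1y) is solved at step 2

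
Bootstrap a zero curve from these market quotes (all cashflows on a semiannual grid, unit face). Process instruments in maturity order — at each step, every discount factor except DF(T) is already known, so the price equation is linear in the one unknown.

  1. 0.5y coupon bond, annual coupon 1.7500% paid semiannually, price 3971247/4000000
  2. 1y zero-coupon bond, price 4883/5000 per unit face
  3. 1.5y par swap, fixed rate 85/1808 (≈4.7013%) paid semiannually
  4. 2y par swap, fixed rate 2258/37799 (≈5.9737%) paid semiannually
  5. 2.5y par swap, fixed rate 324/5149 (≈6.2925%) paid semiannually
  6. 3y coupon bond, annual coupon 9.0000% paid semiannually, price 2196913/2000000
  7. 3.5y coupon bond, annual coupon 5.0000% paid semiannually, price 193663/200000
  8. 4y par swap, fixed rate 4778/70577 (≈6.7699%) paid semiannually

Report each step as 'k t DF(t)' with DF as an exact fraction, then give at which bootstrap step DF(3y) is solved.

step 1 [0.5y] bond c/2=7/800: DF=(3971247/4000000 − 7/800·(0))/(1+7/800) = 4921/5000 ≈ 0.984200
step 2 [1y] zero: DF = P = 4883/5000 ≈ 0.976600
step 3 [1.5y] swap r/2=85/3616: DF=(1 − 85/3616·(0.984200+0.976600))/(1+85/3616) = 233/250 ≈ 0.932000
step 4 [2y] swap r/2=1129/37799: DF=(1 − 1129/37799·(0.984200+0.976600+0.932000))/(1+1129/37799) = 8871/10000 ≈ 0.887100
step 5 [2.5y] swap r/2=162/5149: DF=(1 − 162/5149·(0.984200+0.976600+0.932000+0.887100))/(1+162/5149) = 4271/5000 ≈ 0.854200
step 6 [3y] bond c/2=9/200: DF=(2196913/2000000 − 9/200·(0.984200+0.976600+0.932000+0.887100+0.854200))/(1+9/200) = 2129/2500 ≈ 0.851600
step 7 [3.5y] bond c/2=1/40: DF=(193663/200000 − 1/40·(0.984200+0.976600+0.932000+0.887100+0.854200+0.851600))/(1+1/40) = 8109/10000 ≈ 0.810900
step 8 [4y] swap r/2=2389/70577: DF=(1 − 2389/70577·(0.984200+0.976600+0.932000+0.887100+0.854200+0.851600+0.810900))/(1+2389/70577) = 7611/10000 ≈ 0.761100

1 1/2 4921/5000
2 1 4883/5000
3 3/2 233/250
4 2 8871/10000
5 5/2 4271/5000
6 3 2129/2500
7 7/2 8109/10000
8 4 7611/10000
DF(3y) is solved at step 6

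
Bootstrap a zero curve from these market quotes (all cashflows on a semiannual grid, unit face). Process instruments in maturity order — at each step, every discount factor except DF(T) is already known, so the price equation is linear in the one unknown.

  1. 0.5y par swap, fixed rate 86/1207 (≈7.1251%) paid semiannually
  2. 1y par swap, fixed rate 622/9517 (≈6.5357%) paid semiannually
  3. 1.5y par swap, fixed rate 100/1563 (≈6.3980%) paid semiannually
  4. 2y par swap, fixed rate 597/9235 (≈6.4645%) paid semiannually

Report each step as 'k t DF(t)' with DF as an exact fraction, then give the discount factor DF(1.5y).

step 1 [0.5y] swap r/2=43/1207: DF=(1 − 43/1207·(0))/(1+43/1207) = 1207/1250 ≈ 0.965600
step 2 [1y] swap r/2=311/9517: DF=(1 − 311/9517·(0.965600))/(1+311/9517) = 4689/5000 ≈ 0.937800
step 3 [1.5y] swap r/2=50/1563: DF=(1 − 50/1563·(0.965600+0.937800))/(1+50/1563) = 91/100 ≈ 0.910000
step 4 [2y] swap r/2=597/18470: DF=(1 − 597/18470·(0.965600+0.937800+0.910000))/(1+597/18470) = 4403/5000 ≈ 0.880600

1 1/2 1207/1250
2 1 4689/5000
3 3/2 91/100
4 2 4403/5000
DF(1.5y) = 91/100 ≈ 0.910000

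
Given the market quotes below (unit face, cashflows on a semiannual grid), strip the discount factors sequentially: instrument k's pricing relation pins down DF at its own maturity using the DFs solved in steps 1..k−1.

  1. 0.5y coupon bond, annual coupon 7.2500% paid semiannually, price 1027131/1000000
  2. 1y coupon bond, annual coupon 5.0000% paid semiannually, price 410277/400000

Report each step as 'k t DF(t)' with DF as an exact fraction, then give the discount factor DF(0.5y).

1 1/2 1239/1250
2 1 1953/2000
DF(0.5y) = 1239/1250 ≈ 0.991200

step 1 [0.5y] bond c/2=29/800: DF=(1027131/1000000 − 29/800·(0))/(1+29/800) = 1239/1250 ≈ 0.991200
step 2 [1y] bond c/2=1/40: DF=(410277/400000 − 1/40·(0.991200))/(1+1/40) = 1953/2000 ≈ 0.976500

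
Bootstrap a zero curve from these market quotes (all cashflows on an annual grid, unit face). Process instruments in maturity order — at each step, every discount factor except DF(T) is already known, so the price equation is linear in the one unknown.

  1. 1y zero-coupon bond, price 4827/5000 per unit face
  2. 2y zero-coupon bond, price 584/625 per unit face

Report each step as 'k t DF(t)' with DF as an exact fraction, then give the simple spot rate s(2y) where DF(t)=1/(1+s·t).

1 1 4827/5000
2 2 584/625
s(2y) = (1/(584/625) − 1)/(2) = 41/1168 ≈ 3.5103%

step 1 [1y] zero: DF = P = 4827/5000 ≈ 0.965400
step 2 [2y] zero: DF = P = 584/625 ≈ 0.934400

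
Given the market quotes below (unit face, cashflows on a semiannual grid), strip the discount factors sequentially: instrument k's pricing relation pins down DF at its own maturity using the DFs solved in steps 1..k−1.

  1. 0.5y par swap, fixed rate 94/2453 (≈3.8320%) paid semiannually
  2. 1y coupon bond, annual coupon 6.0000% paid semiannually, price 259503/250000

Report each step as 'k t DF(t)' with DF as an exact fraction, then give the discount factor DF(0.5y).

1 1/2 2453/2500
2 1 612/625
DF(0.5y) = 2453/2500 ≈ 0.981200

step 1 [0.5y] swap r/2=47/2453: DF=(1 − 47/2453·(0))/(1+47/2453) = 2453/2500 ≈ 0.981200
step 2 [1y] bond c/2=3/100: DF=(259503/250000 − 3/100·(0.981200))/(1+3/100) = 612/625 ≈ 0.979200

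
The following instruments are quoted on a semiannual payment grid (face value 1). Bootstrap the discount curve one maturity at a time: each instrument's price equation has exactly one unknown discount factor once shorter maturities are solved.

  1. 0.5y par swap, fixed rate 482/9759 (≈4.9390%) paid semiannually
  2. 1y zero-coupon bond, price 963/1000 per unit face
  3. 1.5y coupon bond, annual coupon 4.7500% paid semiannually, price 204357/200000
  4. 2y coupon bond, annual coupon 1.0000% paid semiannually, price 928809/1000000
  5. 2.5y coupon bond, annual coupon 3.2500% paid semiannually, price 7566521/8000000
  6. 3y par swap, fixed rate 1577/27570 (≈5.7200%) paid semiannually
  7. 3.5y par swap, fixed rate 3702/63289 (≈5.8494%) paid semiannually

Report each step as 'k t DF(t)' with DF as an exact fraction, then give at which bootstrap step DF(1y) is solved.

1 1/2 9759/10000
2 1 963/1000
3 3/2 9531/10000
4 2 4549/5000
5 5/2 8699/10000
6 3 8423/10000
7 7/2 8149/10000
DF(1y) is solved at step 2

step 1 [0.5y] swap r/2=241/9759: DF=(1 − 241/9759·(0))/(1+241/9759) = 9759/10000 ≈ 0.975900
step 2 [1y] zero: DF = P = 963/1000 ≈ 0.963000
step 3 [1.5y] bond c/2=19/800: DF=(204357/200000 − 19/800·(0.975900+0.963000))/(1+19/800) = 9531/10000 ≈ 0.953100
step 4 [2y] bond c/2=1/200: DF=(928809/1000000 − 1/200·(0.975900+0.963000+0.953100))/(1+1/200) = 4549/5000 ≈ 0.909800
step 5 [2.5y] bond c/2=13/800: DF=(7566521/8000000 − 13/800·(0.975900+0.963000+0.953100+0.909800))/(1+13/800) = 8699/10000 ≈ 0.869900
step 6 [3y] swap r/2=1577/55140: DF=(1 − 1577/55140·(0.975900+0.963000+0.953100+0.909800+0.869900))/(1+1577/55140) = 8423/10000 ≈ 0.842300
step 7 [3.5y] swap r/2=1851/63289: DF=(1 − 1851/63289·(0.975900+0.963000+0.953100+0.909800+0.869900+0.842300))/(1+1851/63289) = 8149/10000 ≈ 0.814900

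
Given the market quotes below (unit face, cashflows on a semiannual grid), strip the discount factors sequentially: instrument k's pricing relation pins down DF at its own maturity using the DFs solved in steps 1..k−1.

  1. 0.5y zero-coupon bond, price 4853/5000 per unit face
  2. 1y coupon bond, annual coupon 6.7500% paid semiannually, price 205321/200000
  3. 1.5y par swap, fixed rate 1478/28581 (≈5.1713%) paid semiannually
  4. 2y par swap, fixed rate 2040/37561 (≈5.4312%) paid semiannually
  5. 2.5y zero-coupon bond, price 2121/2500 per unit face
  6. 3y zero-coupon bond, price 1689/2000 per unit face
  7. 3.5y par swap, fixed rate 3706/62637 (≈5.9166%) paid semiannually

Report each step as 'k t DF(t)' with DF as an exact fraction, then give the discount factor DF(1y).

step 1 [0.5y] zero: DF = P = 4853/5000 ≈ 0.970600
step 2 [1y] bond c/2=27/800: DF=(205321/200000 − 27/800·(0.970600))/(1+27/800) = 4807/5000 ≈ 0.961400
step 3 [1.5y] swap r/2=739/28581: DF=(1 − 739/28581·(0.970600+0.961400))/(1+739/28581) = 9261/10000 ≈ 0.926100
step 4 [2y] swap r/2=1020/37561: DF=(1 − 1020/37561·(0.970600+0.961400+0.926100))/(1+1020/37561) = 449/500 ≈ 0.898000
step 5 [2.5y] zero: DF = P = 2121/2500 ≈ 0.848400
step 6 [3y] zero: DF = P = 1689/2000 ≈ 0.844500
step 7 [3.5y] swap r/2=1853/62637: DF=(1 − 1853/62637·(0.970600+0.961400+0.926100+0.898000+0.848400+0.844500))/(1+1853/62637) = 8147/10000 ≈ 0.814700

1 1/2 4853/5000
2 1 4807/5000
3 3/2 9261/10000
4 2 449/500
5 5/2 2121/2500
6 3 1689/2000
7 7/2 8147/10000
DF(1y) = 4807/5000 ≈ 0.961400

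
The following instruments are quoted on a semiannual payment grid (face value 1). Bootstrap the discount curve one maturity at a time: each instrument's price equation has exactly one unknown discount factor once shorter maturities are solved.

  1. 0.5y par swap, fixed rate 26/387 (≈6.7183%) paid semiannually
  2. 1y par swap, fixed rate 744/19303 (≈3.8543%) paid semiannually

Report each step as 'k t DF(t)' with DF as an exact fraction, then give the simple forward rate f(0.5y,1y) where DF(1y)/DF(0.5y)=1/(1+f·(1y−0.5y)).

step 1 [0.5y] swap r/2=13/387: DF=(1 − 13/387·(0))/(1+13/387) = 387/400 ≈ 0.967500
step 2 [1y] swap r/2=372/19303: DF=(1 − 372/19303·(0.967500))/(1+372/19303) = 2407/2500 ≈ 0.962800

1 1/2 387/400
2 1 2407/2500
f(0.5y,1y) = ((387/400)/(2407/2500) − 1)/(1/2) = 47/4814 ≈ 0.9763%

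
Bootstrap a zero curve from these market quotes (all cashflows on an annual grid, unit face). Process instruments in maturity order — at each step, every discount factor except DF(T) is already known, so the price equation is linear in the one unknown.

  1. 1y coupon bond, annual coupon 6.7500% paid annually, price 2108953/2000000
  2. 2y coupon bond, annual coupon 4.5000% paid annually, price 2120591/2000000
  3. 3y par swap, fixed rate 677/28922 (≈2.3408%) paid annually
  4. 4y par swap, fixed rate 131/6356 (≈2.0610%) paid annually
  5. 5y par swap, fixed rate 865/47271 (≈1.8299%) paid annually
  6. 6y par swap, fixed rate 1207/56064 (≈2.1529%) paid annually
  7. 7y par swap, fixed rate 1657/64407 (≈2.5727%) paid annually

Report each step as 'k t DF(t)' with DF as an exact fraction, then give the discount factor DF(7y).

1 1 4939/5000
2 2 9721/10000
3 3 9323/10000
4 4 4607/5000
5 5 1827/2000
6 6 8793/10000
7 7 8343/10000
DF(7y) = 8343/10000 ≈ 0.834300

step 1 [1y] bond c/1=27/400: DF=(2108953/2000000 − 27/400·(0))/(1+27/400) = 4939/5000 ≈ 0.987800
step 2 [2y] bond c/1=9/200: DF=(2120591/2000000 − 9/200·(0.987800))/(1+9/200) = 9721/10000 ≈ 0.972100
step 3 [3y] swap r/1=677/28922: DF=(1 − 677/28922·(0.987800+0.972100))/(1+677/28922) = 9323/10000 ≈ 0.932300
step 4 [4y] swap r/1=131/6356: DF=(1 − 131/6356·(0.987800+0.972100+0.932300))/(1+131/6356) = 4607/5000 ≈ 0.921400
step 5 [5y] swap r/1=865/47271: DF=(1 − 865/47271·(0.987800+0.972100+0.932300+0.921400))/(1+865/47271) = 1827/2000 ≈ 0.913500
step 6 [6y] swap r/1=1207/56064: DF=(1 − 1207/56064·(0.987800+0.972100+0.932300+0.921400+0.913500))/(1+1207/56064) = 8793/10000 ≈ 0.879300
step 7 [7y] swap r/1=1657/64407: DF=(1 − 1657/64407·(0.987800+0.972100+0.932300+0.921400+0.913500+0.879300))/(1+1657/64407) = 8343/10000 ≈ 0.834300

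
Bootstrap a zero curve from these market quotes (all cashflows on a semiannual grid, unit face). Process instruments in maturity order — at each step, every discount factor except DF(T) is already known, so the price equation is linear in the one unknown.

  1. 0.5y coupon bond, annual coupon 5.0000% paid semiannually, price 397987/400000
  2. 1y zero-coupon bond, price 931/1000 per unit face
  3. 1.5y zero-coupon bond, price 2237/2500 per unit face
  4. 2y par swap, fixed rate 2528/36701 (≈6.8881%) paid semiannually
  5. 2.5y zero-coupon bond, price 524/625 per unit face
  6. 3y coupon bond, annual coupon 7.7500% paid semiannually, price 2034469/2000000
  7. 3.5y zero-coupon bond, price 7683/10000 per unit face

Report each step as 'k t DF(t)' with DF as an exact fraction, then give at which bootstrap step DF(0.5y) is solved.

1 1/2 9707/10000
2 1 931/1000
3 3/2 2237/2500
4 2 546/625
5 5/2 524/625
6 3 8111/10000
7 7/2 7683/10000
DF(0.5y) is solved at step 1

step 1 [0.5y] bond c/2=1/40: DF=(397987/400000 − 1/40·(0))/(1+1/40) = 9707/10000 ≈ 0.970700
step 2 [1y] zero: DF = P = 931/1000 ≈ 0.931000
step 3 [1.5y] zero: DF = P = 2237/2500 ≈ 0.894800
step 4 [2y] swap r/2=1264/36701: DF=(1 − 1264/36701·(0.970700+0.931000+0.894800))/(1+1264/36701) = 546/625 ≈ 0.873600
step 5 [2.5y] zero: DF = P = 524/625 ≈ 0.838400
step 6 [3y] bond c/2=31/800: DF=(2034469/2000000 − 31/800·(0.970700+0.931000+0.894800+0.873600+0.838400))/(1+31/800) = 8111/10000 ≈ 0.811100
step 7 [3.5y] zero: DF = P = 7683/10000 ≈ 0.768300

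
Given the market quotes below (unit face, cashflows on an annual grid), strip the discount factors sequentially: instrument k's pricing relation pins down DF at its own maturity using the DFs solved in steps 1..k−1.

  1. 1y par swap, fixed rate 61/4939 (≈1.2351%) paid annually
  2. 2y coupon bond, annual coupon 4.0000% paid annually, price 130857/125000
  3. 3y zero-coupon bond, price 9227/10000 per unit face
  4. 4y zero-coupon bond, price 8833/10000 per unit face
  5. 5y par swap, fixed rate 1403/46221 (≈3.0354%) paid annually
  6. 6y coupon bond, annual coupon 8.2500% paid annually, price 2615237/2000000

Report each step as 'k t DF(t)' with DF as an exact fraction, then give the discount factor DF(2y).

1 1 4939/5000
2 2 4843/5000
3 3 9227/10000
4 4 8833/10000
5 5 8597/10000
6 6 8557/10000
DF(2y) = 4843/5000 ≈ 0.968600

step 1 [1y] swap r/1=61/4939: DF=(1 − 61/4939·(0))/(1+61/4939) = 4939/5000 ≈ 0.987800
step 2 [2y] bond c/1=1/25: DF=(130857/125000 − 1/25·(0.987800))/(1+1/25) = 4843/5000 ≈ 0.968600
step 3 [3y] zero: DF = P = 9227/10000 ≈ 0.922700
step 4 [4y] zero: DF = P = 8833/10000 ≈ 0.883300
step 5 [5y] swap r/1=1403/46221: DF=(1 − 1403/46221·(0.987800+0.968600+0.922700+0.883300))/(1+1403/46221) = 8597/10000 ≈ 0.859700
step 6 [6y] bond c/1=33/400: DF=(2615237/2000000 − 33/400·(0.987800+0.968600+0.922700+0.883300+0.859700))/(1+33/400) = 8557/10000 ≈ 0.855700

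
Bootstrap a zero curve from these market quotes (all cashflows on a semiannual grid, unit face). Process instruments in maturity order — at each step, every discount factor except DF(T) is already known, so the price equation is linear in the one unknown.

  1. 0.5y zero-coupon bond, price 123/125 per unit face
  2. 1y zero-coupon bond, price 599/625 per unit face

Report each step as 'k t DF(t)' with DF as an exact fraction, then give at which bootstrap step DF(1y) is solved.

1 1/2 123/125
2 1 599/625
DF(1y) is solved at step 2

step 1 [0.5y] zero: DF = P = 123/125 ≈ 0.984000
step 2 [1y] zero: DF = P = 599/625 ≈ 0.958400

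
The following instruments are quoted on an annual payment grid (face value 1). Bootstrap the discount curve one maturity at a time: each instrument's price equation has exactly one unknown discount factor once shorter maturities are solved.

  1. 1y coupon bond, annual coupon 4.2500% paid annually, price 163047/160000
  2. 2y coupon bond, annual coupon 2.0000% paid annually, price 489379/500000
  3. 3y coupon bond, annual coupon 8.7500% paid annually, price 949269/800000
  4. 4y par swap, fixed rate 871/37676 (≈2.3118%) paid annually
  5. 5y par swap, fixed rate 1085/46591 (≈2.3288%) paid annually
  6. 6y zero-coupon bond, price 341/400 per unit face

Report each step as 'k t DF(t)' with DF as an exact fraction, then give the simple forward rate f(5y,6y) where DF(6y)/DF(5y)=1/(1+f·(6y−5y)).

1 1 391/400
2 2 2351/2500
3 3 1171/1250
4 4 9129/10000
5 5 1783/2000
6 6 341/400
f(5y,6y) = ((1783/2000)/(341/400) − 1)/(1) = 78/1705 ≈ 4.5748%

step 1 [1y] bond c/1=17/400: DF=(163047/160000 − 17/400·(0))/(1+17/400) = 391/400 ≈ 0.977500
step 2 [2y] bond c/1=1/50: DF=(489379/500000 − 1/50·(0.977500))/(1+1/50) = 2351/2500 ≈ 0.940400
step 3 [3y] bond c/1=7/80: DF=(949269/800000 − 7/80·(0.977500+0.940400))/(1+7/80) = 1171/1250 ≈ 0.936800
step 4 [4y] swap r/1=871/37676: DF=(1 − 871/37676·(0.977500+0.940400+0.936800))/(1+871/37676) = 9129/10000 ≈ 0.912900
step 5 [5y] swap r/1=1085/46591: DF=(1 − 1085/46591·(0.977500+0.940400+0.936800+0.912900))/(1+1085/46591) = 1783/2000 ≈ 0.891500
step 6 [6y] zero: DF = P = 341/400 ≈ 0.852500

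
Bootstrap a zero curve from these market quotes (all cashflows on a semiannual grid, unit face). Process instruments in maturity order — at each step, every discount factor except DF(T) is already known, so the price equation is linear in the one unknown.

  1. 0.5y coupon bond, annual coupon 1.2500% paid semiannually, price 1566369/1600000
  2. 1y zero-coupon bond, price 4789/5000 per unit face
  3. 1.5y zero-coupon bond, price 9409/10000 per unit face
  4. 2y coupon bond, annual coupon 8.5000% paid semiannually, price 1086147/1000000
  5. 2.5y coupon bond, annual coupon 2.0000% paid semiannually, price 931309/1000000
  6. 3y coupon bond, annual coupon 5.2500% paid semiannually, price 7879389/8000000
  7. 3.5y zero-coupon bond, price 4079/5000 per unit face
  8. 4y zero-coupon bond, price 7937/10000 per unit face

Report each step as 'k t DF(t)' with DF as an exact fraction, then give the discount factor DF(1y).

1 1/2 9729/10000
2 1 4789/5000
3 3/2 9409/10000
4 2 578/625
5 5/2 1769/2000
6 3 21/25
7 7/2 4079/5000
8 4 7937/10000
DF(1y) = 4789/5000 ≈ 0.957800

step 1 [0.5y] bond c/2=1/160: DF=(1566369/1600000 − 1/160·(0))/(1+1/160) = 9729/10000 ≈ 0.972900
step 2 [1y] zero: DF = P = 4789/5000 ≈ 0.957800
step 3 [1.5y] zero: DF = P = 9409/10000 ≈ 0.940900
step 4 [2y] bond c/2=17/400: DF=(1086147/1000000 − 17/400·(0.972900+0.957800+0.940900))/(1+17/400) = 578/625 ≈ 0.924800
step 5 [2.5y] bond c/2=1/100: DF=(931309/1000000 − 1/100·(0.972900+0.957800+0.940900+0.924800))/(1+1/100) = 1769/2000 ≈ 0.884500
step 6 [3y] bond c/2=21/800: DF=(7879389/8000000 − 21/800·(0.972900+0.957800+0.940900+0.924800+0.884500))/(1+21/800) = 21/25 ≈ 0.840000
step 7 [3.5y] zero: DF = P = 4079/5000 ≈ 0.815800
step 8 [4y] zero: DF = P = 7937/10000 ≈ 0.793700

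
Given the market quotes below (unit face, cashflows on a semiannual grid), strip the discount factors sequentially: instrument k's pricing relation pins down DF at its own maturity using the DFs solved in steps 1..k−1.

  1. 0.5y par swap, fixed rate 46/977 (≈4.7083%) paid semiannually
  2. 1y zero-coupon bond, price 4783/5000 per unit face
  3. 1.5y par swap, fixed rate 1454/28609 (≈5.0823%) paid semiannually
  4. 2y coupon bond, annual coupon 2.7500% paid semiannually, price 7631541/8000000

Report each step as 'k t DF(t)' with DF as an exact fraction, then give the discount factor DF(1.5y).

1 1/2 977/1000
2 1 4783/5000
3 3/2 9273/10000
4 2 4511/5000
DF(1.5y) = 9273/10000 ≈ 0.927300

step 1 [0.5y] swap r/2=23/977: DF=(1 − 23/977·(0))/(1+23/977) = 977/1000 ≈ 0.977000
step 2 [1y] zero: DF = P = 4783/5000 ≈ 0.956600
step 3 [1.5y] swap r/2=727/28609: DF=(1 − 727/28609·(0.977000+0.956600))/(1+727/28609) = 9273/10000 ≈ 0.927300
step 4 [2y] bond c/2=11/800: DF=(7631541/8000000 − 11/800·(0.977000+0.956600+0.927300))/(1+11/800) = 4511/5000 ≈ 0.902200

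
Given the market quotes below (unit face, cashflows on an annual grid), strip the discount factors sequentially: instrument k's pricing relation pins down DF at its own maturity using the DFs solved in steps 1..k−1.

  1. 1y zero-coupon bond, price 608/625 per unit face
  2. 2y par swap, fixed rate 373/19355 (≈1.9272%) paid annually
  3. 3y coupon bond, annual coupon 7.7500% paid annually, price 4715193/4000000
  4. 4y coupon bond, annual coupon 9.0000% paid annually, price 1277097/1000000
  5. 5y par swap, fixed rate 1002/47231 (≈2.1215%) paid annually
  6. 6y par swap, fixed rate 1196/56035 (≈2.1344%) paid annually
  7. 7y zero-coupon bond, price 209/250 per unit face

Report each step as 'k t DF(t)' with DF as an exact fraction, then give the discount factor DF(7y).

step 1 [1y] zero: DF = P = 608/625 ≈ 0.972800
step 2 [2y] swap r/1=373/19355: DF=(1 − 373/19355·(0.972800))/(1+373/19355) = 9627/10000 ≈ 0.962700
step 3 [3y] bond c/1=31/400: DF=(4715193/4000000 − 31/400·(0.972800+0.962700))/(1+31/400) = 2387/2500 ≈ 0.954800
step 4 [4y] bond c/1=9/100: DF=(1277097/1000000 − 9/100·(0.972800+0.962700+0.954800))/(1+9/100) = 933/1000 ≈ 0.933000
step 5 [5y] swap r/1=1002/47231: DF=(1 − 1002/47231·(0.972800+0.962700+0.954800+0.933000))/(1+1002/47231) = 4499/5000 ≈ 0.899800
step 6 [6y] swap r/1=1196/56035: DF=(1 − 1196/56035·(0.972800+0.962700+0.954800+0.933000+0.899800))/(1+1196/56035) = 2201/2500 ≈ 0.880400
step 7 [7y] zero: DF = P = 209/250 ≈ 0.836000

1 1 608/625
2 2 9627/10000
3 3 2387/2500
4 4 933/1000
5 5 4499/5000
6 6 2201/2500
7 7 209/250
DF(7y) = 209/250 ≈ 0.836000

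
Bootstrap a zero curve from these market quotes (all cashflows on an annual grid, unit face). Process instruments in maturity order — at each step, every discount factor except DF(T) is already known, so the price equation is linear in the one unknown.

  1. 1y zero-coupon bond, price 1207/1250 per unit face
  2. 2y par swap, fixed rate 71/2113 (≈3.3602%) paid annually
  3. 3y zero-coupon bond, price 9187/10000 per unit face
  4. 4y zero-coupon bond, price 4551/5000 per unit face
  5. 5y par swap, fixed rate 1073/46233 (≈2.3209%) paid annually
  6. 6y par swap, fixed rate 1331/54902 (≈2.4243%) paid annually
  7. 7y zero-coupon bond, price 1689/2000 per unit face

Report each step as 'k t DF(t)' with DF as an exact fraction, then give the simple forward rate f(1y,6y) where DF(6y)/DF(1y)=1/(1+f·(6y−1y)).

1 1 1207/1250
2 2 9361/10000
3 3 9187/10000
4 4 4551/5000
5 5 8927/10000
6 6 8669/10000
7 7 1689/2000
f(1y,6y) = ((1207/1250)/(8669/10000) − 1)/(5) = 987/43345 ≈ 2.2771%

step 1 [1y] zero: DF = P = 1207/1250 ≈ 0.965600
step 2 [2y] swap r/1=71/2113: DF=(1 − 71/2113·(0.965600))/(1+71/2113) = 9361/10000 ≈ 0.936100
step 3 [3y] zero: DF = P = 9187/10000 ≈ 0.918700
step 4 [4y] zero: DF = P = 4551/5000 ≈ 0.910200
step 5 [5y] swap r/1=1073/46233: DF=(1 − 1073/46233·(0.965600+0.936100+0.918700+0.910200))/(1+1073/46233) = 8927/10000 ≈ 0.892700
step 6 [6y] swap r/1=1331/54902: DF=(1 − 1331/54902·(0.965600+0.936100+0.918700+0.910200+0.892700))/(1+1331/54902) = 8669/10000 ≈ 0.866900
step 7 [7y] zero: DF = P = 1689/2000 ≈ 0.844500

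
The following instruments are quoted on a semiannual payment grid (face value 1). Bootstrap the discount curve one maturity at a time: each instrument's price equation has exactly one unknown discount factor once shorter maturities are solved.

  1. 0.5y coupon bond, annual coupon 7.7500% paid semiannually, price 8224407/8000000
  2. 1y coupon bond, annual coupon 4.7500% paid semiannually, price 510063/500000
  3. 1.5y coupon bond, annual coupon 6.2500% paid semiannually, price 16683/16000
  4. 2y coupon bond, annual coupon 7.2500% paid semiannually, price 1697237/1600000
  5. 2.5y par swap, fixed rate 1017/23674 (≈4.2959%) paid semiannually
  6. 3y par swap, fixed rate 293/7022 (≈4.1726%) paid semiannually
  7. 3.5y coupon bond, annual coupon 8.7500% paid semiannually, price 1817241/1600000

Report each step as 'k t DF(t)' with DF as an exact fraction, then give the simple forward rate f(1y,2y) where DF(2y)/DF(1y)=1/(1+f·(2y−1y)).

1 1/2 9897/10000
2 1 1947/2000
3 3/2 2379/2500
4 2 9217/10000
5 5/2 8983/10000
6 3 2207/2500
7 7/2 8527/10000
f(1y,2y) = ((1947/2000)/(9217/10000) − 1)/(1) = 518/9217 ≈ 5.6200%

step 1 [0.5y] bond c/2=31/800: DF=(8224407/8000000 − 31/800·(0))/(1+31/800) = 9897/10000 ≈ 0.989700
step 2 [1y] bond c/2=19/800: DF=(510063/500000 − 19/800·(0.989700))/(1+19/800) = 1947/2000 ≈ 0.973500
step 3 [1.5y] bond c/2=1/32: DF=(16683/16000 − 1/32·(0.989700+0.973500))/(1+1/32) = 2379/2500 ≈ 0.951600
step 4 [2y] bond c/2=29/800: DF=(1697237/1600000 − 29/800·(0.989700+0.973500+0.951600))/(1+29/800) = 9217/10000 ≈ 0.921700
step 5 [2.5y] swap r/2=1017/47348: DF=(1 − 1017/47348·(0.989700+0.973500+0.951600+0.921700))/(1+1017/47348) = 8983/10000 ≈ 0.898300
step 6 [3y] swap r/2=293/14044: DF=(1 − 293/14044·(0.989700+0.973500+0.951600+0.921700+0.898300))/(1+293/14044) = 2207/2500 ≈ 0.882800
step 7 [3.5y] bond c/2=7/160: DF=(1817241/1600000 − 7/160·(0.989700+0.973500+0.951600+0.921700+0.898300+0.882800))/(1+7/160) = 8527/10000 ≈ 0.852700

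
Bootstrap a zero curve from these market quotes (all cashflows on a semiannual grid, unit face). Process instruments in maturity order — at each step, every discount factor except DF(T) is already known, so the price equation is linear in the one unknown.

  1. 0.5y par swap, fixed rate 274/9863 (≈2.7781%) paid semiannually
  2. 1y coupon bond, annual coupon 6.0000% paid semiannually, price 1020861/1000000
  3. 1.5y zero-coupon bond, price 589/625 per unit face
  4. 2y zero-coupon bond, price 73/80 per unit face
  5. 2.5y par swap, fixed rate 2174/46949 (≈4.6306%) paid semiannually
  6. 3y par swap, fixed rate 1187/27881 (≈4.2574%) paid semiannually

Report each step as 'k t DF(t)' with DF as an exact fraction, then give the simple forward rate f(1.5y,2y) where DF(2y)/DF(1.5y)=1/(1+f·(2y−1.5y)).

1 1/2 9863/10000
2 1 1203/1250
3 3/2 589/625
4 2 73/80
5 5/2 8913/10000
6 3 8813/10000
f(1.5y,2y) = ((589/625)/(73/80) − 1)/(1/2) = 598/9125 ≈ 6.5534%

step 1 [0.5y] swap r/2=137/9863: DF=(1 − 137/9863·(0))/(1+137/9863) = 9863/10000 ≈ 0.986300
step 2 [1y] bond c/2=3/100: DF=(1020861/1000000 − 3/100·(0.986300))/(1+3/100) = 1203/1250 ≈ 0.962400
step 3 [1.5y] zero: DF = P = 589/625 ≈ 0.942400
step 4 [2y] zero: DF = P = 73/80 ≈ 0.912500
step 5 [2.5y] swap r/2=1087/46949: DF=(1 − 1087/46949·(0.986300+0.962400+0.942400+0.912500))/(1+1087/46949) = 8913/10000 ≈ 0.891300
step 6 [3y] swap r/2=1187/55762: DF=(1 − 1187/55762·(0.986300+0.962400+0.942400+0.912500+0.891300))/(1+1187/55762) = 8813/10000 ≈ 0.881300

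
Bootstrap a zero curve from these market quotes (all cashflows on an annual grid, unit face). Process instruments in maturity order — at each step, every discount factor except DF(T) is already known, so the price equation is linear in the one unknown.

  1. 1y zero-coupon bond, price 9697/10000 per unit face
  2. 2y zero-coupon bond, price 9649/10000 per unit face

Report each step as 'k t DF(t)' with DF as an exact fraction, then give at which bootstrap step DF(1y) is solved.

1 1 9697/10000
2 2 9649/10000
DF(1y) is solved at step 1

step 1 [1y] zero: DF = P = 9697/10000 ≈ 0.969700
step 2 [2y] zero: DF = P = 9649/10000 ≈ 0.964900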